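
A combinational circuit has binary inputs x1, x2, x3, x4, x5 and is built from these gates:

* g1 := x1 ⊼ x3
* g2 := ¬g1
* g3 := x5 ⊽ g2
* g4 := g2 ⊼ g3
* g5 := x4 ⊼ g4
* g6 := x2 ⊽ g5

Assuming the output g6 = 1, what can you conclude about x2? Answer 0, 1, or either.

g6 = x2 ⊽ g5 must be 1, so both x2 = 0 and g5 = 0.
Every assignment with g6 = 1 has x2 = 0; there are 8 such assignment(s).

0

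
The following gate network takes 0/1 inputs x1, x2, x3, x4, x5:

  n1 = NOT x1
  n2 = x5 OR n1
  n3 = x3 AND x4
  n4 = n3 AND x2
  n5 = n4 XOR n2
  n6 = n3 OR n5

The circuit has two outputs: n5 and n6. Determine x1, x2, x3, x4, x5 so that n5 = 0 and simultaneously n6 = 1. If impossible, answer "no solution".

x1=0 x2=1 x3=1 x4=1 x5=1

Check with x1=0 x2=1 x3=1 x4=1 x5=1:
n1 = NOT x1 = NOT 0 = 1
n2 = x5 OR n1 = 1 OR 1 = 1
n3 = x3 AND x4 = 1 AND 1 = 1
n4 = n3 AND x2 = 1 AND 1 = 1
n5 = n4 XOR n2 = 1 XOR 1 = 0
n6 = n3 OR n5 = 1 OR 0 = 1
So n5 = 0 and n6 = 1.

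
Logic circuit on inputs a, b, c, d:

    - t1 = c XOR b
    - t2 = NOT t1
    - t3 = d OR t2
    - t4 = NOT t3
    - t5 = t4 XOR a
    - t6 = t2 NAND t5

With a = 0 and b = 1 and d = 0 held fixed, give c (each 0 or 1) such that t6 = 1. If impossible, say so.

c=0

t6 = t2 NAND t5 must be 1, so at least one of t2, t5 is 0.
Check with a = 0 and b = 1 and d = 0 and c=0:
t1 = c XOR b = 0 XOR 1 = 1
t2 = NOT t1 = NOT 1 = 0
t3 = d OR t2 = 0 OR 0 = 0
t4 = NOT t3 = NOT 0 = 1
t5 = t4 XOR a = 1 XOR 0 = 1
t6 = t2 NAND t5 = 0 NAND 1 = 1
So t6 = 1.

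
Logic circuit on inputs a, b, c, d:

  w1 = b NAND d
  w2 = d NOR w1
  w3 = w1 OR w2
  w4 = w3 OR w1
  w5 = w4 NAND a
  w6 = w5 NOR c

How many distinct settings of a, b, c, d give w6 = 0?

w6 = w5 NOR c must be 0, so at least one of w5, c is 1.
Enumerating the 16 input combinations, 13 give w6 = 0 and 3 give w6 = 1.

13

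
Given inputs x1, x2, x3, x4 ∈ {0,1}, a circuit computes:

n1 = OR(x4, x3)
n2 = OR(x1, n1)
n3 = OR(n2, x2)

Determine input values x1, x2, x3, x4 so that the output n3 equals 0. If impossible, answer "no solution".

x1=0 x2=0 x3=0 x4=0

Check with x1=0 x2=0 x3=0 x4=0:
n1 = OR(x4, x3) = OR(0, 0) = 0
n2 = OR(x1, n1) = OR(0, 0) = 0
n3 = OR(n2, x2) = OR(0, 0) = 0
So n3 = 0 as required.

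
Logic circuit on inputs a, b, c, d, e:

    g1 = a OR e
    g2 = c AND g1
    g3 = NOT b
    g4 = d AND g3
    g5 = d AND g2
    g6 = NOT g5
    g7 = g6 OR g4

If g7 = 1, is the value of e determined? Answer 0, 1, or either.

either

Both values of e occur among assignments with g7 = 1:
  e=0: a=0, b=0, c=0, d=0, e=0
  e=1: a=0, b=0, c=0, d=0, e=1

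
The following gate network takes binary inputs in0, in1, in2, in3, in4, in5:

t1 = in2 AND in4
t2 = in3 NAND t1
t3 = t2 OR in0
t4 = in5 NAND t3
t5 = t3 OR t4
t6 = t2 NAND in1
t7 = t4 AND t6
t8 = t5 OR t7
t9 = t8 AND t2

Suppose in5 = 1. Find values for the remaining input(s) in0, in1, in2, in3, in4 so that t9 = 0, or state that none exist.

t9 = t8 AND t2 must be 0, so at least one of t8, t2 is 0.
Check with in5 = 1 and in0=1, in1=1, in2=1, in3=1, in4=1:
t1 = in2 AND in4 = 1 AND 1 = 1
t2 = in3 NAND t1 = 1 NAND 1 = 0
t3 = t2 OR in0 = 0 OR 1 = 1
t4 = in5 NAND t3 = 1 NAND 1 = 0
t5 = t3 OR t4 = 1 OR 0 = 1
t6 = t2 NAND in1 = 0 NAND 1 = 1
t7 = t4 AND t6 = 0 AND 1 = 0
t8 = t5 OR t7 = 1 OR 0 = 1
t9 = t8 AND t2 = 1 AND 0 = 0
So t9 = 0.

in0=1, in1=1, in2=1, in3=1, in4=1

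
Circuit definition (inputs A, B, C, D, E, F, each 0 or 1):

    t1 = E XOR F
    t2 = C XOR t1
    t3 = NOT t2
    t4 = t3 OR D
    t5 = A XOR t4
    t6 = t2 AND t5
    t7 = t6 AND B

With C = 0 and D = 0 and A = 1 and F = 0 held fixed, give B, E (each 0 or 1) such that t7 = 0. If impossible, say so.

t7 = t6 AND B must be 0, so at least one of t6, B is 0.
Check with C = 0 and D = 0 and A = 1 and F = 0 and B=0, E=0:
t1 = E XOR F = 0 XOR 0 = 0
t2 = C XOR t1 = 0 XOR 0 = 0
t3 = NOT t2 = NOT 0 = 1
t4 = t3 OR D = 1 OR 0 = 1
t5 = A XOR t4 = 1 XOR 1 = 0
t6 = t2 AND t5 = 0 AND 0 = 0
t7 = t6 AND B = 0 AND 0 = 0
So t7 = 0.

B=0 E=0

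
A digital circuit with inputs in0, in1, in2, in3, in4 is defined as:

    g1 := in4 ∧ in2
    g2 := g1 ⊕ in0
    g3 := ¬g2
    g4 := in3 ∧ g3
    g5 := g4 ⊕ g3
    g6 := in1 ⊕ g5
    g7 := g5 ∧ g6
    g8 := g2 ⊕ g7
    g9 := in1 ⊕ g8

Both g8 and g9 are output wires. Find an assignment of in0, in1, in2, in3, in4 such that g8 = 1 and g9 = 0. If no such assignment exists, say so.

Check with in0=1, in1=1, in2=1, in3=1, in4=0:
g1 = in4 ∧ in2 = 0 ∧ 1 = 0
g2 = g1 ⊕ in0 = 0 ⊕ 1 = 1
g3 = ¬g2 = ¬1 = 0
g4 = in3 ∧ g3 = 1 ∧ 0 = 0
g5 = g4 ⊕ g3 = 0 ⊕ 0 = 0
g6 = in1 ⊕ g5 = 1 ⊕ 0 = 1
g7 = g5 ∧ g6 = 0 ∧ 1 = 0
g8 = g2 ⊕ g7 = 1 ⊕ 0 = 1
g9 = in1 ⊕ g8 = 1 ⊕ 1 = 0
So g8 = 1 and g9 = 0.

in0=1, in1=1, in2=1, in3=1, in4=0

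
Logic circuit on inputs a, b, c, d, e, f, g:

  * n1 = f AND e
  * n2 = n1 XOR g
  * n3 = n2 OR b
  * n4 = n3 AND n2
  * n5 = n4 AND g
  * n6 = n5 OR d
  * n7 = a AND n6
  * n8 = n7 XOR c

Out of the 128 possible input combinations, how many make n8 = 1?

n8 = n7 XOR c must be 1, so n7 and c differ.
Enumerating the 128 input combinations, 64 give n8 = 1 and 64 give n8 = 0.

64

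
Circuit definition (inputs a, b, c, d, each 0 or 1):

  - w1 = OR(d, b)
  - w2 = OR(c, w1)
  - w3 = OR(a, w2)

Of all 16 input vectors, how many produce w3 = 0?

w3 = OR(a, w2) must be 0, so both a = 0 and w2 = 0.
w2 = OR(c, w1) must be 0, so both c = 0 and w1 = 0.
Satisfying assignments:
  a=0, b=0, c=0, d=0

1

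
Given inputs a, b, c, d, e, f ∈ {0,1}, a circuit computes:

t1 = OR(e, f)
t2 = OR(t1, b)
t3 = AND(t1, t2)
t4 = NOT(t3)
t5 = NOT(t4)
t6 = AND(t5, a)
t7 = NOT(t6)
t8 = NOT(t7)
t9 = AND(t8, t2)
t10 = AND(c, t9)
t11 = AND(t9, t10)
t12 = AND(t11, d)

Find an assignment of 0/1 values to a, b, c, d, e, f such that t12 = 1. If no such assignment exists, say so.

a=1, b=0, c=1, d=1, e=1, f=0

t12 = AND(t11, d) must be 1, so both t11 = 1 and d = 1.
Check with a=1, b=0, c=1, d=1, e=1, f=0:
t1 = OR(e, f) = OR(1, 0) = 1
t2 = OR(t1, b) = OR(1, 0) = 1
t3 = AND(t1, t2) = AND(1, 1) = 1
t4 = NOT(t3) = NOT 1 = 0
t5 = NOT(t4) = NOT 0 = 1
t6 = AND(t5, a) = AND(1, 1) = 1
t7 = NOT(t6) = NOT 1 = 0
t8 = NOT(t7) = NOT 0 = 1
t9 = AND(t8, t2) = AND(1, 1) = 1
t10 = AND(c, t9) = AND(1, 1) = 1
t11 = AND(t9, t10) = AND(1, 1) = 1
t12 = AND(t11, d) = AND(1, 1) = 1
So t12 = 1 as required.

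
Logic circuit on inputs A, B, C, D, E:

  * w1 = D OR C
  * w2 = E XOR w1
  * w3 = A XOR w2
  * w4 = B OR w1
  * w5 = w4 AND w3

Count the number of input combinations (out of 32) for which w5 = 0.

w5 = w4 AND w3 must be 0, so at least one of w4, w3 is 0.
Enumerating the 32 input combinations, 18 give w5 = 0 and 14 give w5 = 1.

18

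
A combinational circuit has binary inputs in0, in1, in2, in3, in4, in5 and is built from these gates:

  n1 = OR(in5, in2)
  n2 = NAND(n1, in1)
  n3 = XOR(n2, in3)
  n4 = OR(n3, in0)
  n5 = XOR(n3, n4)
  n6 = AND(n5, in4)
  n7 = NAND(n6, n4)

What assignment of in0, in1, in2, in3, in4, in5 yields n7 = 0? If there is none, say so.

n7 = NAND(n6, n4) must be 0, so both n6 = 1 and n4 = 1.
Check with in0=1 in1=1 in2=1 in3=0 in4=1 in5=1:
n1 = OR(in5, in2) = OR(1, 1) = 1
n2 = NAND(n1, in1) = NAND(1, 1) = 0
n3 = XOR(n2, in3) = XOR(0, 0) = 0
n4 = OR(n3, in0) = OR(0, 1) = 1
n5 = XOR(n3, n4) = XOR(0, 1) = 1
n6 = AND(n5, in4) = AND(1, 1) = 1
n7 = NAND(n6, n4) = NAND(1, 1) = 0
So n7 = 0 as required.

in0=1 in1=1 in2=1 in3=0 in4=1 in5=1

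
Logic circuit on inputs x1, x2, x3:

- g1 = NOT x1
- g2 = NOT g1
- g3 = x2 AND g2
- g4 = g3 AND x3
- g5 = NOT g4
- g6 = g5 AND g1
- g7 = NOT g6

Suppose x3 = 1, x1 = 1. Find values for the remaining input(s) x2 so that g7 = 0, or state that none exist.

With x3 = 1, x1 = 1 fixed, none of the 2 settings of x2 give g7 = 0.
For example, with x2=1:
g1 = NOT x1 = NOT 1 = 0
g2 = NOT g1 = NOT 0 = 1
g3 = x2 AND g2 = 1 AND 1 = 1
g4 = g3 AND x3 = 1 AND 1 = 1
g5 = NOT g4 = NOT 1 = 0
g6 = g5 AND g1 = 0 AND 0 = 0
g7 = NOT g6 = NOT 0 = 1
giving g7 = 1 ≠ 0.

no solution exists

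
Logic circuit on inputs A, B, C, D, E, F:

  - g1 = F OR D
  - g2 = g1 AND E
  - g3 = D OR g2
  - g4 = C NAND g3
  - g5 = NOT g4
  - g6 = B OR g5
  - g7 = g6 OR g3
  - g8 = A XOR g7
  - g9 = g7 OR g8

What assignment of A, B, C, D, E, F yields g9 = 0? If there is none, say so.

g9 = g7 OR g8 must be 0, so both g7 = 0 and g8 = 0.
g7 = g6 OR g3 must be 0, so both g6 = 0 and g3 = 0.
Check with A=0 B=0 C=0 D=0 E=0 F=1:
g1 = F OR D = 1 OR 0 = 1
g2 = g1 AND E = 1 AND 0 = 0
g3 = D OR g2 = 0 OR 0 = 0
g4 = C NAND g3 = 0 NAND 0 = 1
g5 = NOT g4 = NOT 1 = 0
g6 = B OR g5 = 0 OR 0 = 0
g7 = g6 OR g3 = 0 OR 0 = 0
g8 = A XOR g7 = 0 XOR 0 = 0
g9 = g7 OR g8 = 0 OR 0 = 0
So g9 = 0 as required.

A=0 B=0 C=0 D=0 E=0 F=1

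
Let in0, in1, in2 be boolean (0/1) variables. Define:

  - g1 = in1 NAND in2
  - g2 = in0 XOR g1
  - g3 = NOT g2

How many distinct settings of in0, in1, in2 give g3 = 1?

4

g3 = NOT g2 must be 1, so g2 = 0.
g2 = in0 XOR g1 must be 0, so in0 and g1 are equal.
Satisfying assignments:
  in0=0, in1=1, in2=1
  in0=1, in1=0, in2=0
  in0=1, in1=0, in2=1
  in0=1, in1=1, in2=0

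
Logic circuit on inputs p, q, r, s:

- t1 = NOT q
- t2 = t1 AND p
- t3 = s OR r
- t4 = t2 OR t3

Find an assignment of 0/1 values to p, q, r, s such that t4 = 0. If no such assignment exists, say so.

t4 = t2 OR t3 must be 0, so both t2 = 0 and t3 = 0.
Check with p=1 q=1 r=0 s=0:
t1 = NOT q = NOT 1 = 0
t2 = t1 AND p = 0 AND 1 = 0
t3 = s OR r = 0 OR 0 = 0
t4 = t2 OR t3 = 0 OR 0 = 0
So t4 = 0 as required.

p=1 q=1 r=0 s=0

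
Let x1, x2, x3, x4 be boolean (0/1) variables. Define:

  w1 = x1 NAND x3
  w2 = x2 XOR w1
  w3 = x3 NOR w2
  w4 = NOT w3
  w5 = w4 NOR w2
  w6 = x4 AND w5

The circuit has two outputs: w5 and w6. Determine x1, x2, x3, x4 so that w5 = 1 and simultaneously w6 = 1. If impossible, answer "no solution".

x1=1, x2=1, x3=0, x4=1

Check with x1=1, x2=1, x3=0, x4=1:
w1 = x1 NAND x3 = 1 NAND 0 = 1
w2 = x2 XOR w1 = 1 XOR 1 = 0
w3 = x3 NOR w2 = 0 NOR 0 = 1
w4 = NOT w3 = NOT 1 = 0
w5 = w4 NOR w2 = 0 NOR 0 = 1
w6 = x4 AND w5 = 1 AND 1 = 1
So w5 = 1 and w6 = 1.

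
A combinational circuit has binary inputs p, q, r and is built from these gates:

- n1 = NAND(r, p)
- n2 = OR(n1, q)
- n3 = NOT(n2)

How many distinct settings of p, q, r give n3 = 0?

n3 = NOT(n2) must be 0, so n2 = 1.
n2 = OR(n1, q) must be 1, so at least one of n1, q is 1.
Enumerating the 8 input combinations, 7 give n3 = 0 and 1 give n3 = 1.

7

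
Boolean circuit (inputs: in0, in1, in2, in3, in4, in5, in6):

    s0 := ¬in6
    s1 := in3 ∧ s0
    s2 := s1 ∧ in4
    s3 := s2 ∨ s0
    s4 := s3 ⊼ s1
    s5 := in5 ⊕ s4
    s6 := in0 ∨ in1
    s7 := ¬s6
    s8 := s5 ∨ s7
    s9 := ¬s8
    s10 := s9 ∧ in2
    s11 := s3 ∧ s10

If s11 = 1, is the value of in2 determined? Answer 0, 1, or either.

1

s11 = s3 ∧ s10 must be 1, so both s3 = 1 and s10 = 1.
s3 = s2 ∨ s0 must be 1, so at least one of s2, s0 is 1.
Every assignment with s11 = 1 has in2 = 1; there are 12 such assignment(s).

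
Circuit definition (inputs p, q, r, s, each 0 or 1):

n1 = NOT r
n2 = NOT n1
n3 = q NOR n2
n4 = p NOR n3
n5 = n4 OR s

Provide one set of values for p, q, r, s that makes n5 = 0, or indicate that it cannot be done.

p=1 q=1 r=1 s=0

n5 = n4 OR s must be 0, so both n4 = 0 and s = 0.
n4 = p NOR n3 must be 0, so at least one of p, n3 is 1.
Check with p=1 q=1 r=1 s=0:
n1 = NOT r = NOT 1 = 0
n2 = NOT n1 = NOT 0 = 1
n3 = q NOR n2 = 1 NOR 1 = 0
n4 = p NOR n3 = 1 NOR 0 = 0
n5 = n4 OR s = 0 OR 0 = 0
So n5 = 0 as required.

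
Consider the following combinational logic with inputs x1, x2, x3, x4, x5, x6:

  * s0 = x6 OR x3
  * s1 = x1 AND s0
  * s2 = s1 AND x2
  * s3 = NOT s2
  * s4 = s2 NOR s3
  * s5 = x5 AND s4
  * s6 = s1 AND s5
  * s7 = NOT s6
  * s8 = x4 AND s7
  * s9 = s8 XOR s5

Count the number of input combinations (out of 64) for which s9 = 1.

32

s9 = s8 XOR s5 must be 1, so s8 and s5 differ.
Enumerating the 64 input combinations, 32 give s9 = 1 and 32 give s9 = 0.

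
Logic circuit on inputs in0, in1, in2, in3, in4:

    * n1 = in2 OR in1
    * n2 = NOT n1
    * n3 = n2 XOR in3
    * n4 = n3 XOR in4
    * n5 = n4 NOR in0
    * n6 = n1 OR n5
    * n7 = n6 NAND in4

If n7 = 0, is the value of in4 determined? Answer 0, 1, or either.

1

n7 = n6 NAND in4 must be 0, so both n6 = 1 and in4 = 1.
n6 = n1 OR n5 must be 1, so at least one of n1, n5 is 1.
Every assignment with n7 = 0 has in4 = 1; there are 13 such assignment(s).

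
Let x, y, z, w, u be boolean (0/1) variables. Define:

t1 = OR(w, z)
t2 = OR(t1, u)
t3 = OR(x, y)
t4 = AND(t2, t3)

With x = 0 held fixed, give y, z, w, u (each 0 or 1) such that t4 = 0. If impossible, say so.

y=0, z=0, w=0, u=1

t4 = AND(t2, t3) must be 0, so at least one of t2, t3 is 0.
Check with x = 0 and y=0, z=0, w=0, u=1:
t1 = OR(w, z) = OR(0, 0) = 0
t2 = OR(t1, u) = OR(0, 1) = 1
t3 = OR(x, y) = OR(0, 0) = 0
t4 = AND(t2, t3) = AND(1, 0) = 0
So t4 = 0.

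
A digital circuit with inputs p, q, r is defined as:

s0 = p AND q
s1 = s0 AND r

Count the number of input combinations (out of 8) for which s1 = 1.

s1 = s0 AND r must be 1, so both s0 = 1 and r = 1.
s0 = p AND q must be 1, so both p = 1 and q = 1.
Satisfying assignments:
  p=1, q=1, r=1

1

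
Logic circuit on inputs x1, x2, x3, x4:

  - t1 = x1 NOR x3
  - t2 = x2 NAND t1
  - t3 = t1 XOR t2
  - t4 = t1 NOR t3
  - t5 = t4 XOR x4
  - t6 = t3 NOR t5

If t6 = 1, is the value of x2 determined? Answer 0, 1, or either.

0

t6 = t3 NOR t5 must be 1, so both t3 = 0 and t5 = 0.
t3 = t1 XOR t2 must be 0, so t1 and t2 are equal.
t5 = t4 XOR x4 must be 0, so t4 and x4 are equal.
Every assignment with t6 = 1 has x2 = 0; there are 1 such assignment(s).
  x1=0, x2=0, x3=0, x4=0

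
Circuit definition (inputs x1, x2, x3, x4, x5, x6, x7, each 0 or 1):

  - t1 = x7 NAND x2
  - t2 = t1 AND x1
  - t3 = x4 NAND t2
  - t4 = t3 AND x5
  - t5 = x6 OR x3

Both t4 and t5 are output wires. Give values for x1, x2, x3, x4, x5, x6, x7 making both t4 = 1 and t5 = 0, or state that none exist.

Check with x1=0, x2=0, x3=0, x4=0, x5=1, x6=0, x7=1:
t1 = x7 NAND x2 = 1 NAND 0 = 1
t2 = t1 AND x1 = 1 AND 0 = 0
t3 = x4 NAND t2 = 0 NAND 0 = 1
t4 = t3 AND x5 = 1 AND 1 = 1
t5 = x6 OR x3 = 0 OR 0 = 0
So t4 = 1 and t5 = 0.

x1=0, x2=0, x3=0, x4=0, x5=1, x6=0, x7=1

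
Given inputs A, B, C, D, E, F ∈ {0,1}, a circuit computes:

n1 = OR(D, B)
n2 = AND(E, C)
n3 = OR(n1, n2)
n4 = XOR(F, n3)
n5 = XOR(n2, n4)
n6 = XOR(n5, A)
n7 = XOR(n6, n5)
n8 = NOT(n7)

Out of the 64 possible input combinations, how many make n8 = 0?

n8 = NOT(n7) must be 0, so n7 = 1.
Enumerating the 64 input combinations, 32 give n8 = 0 and 32 give n8 = 1.

32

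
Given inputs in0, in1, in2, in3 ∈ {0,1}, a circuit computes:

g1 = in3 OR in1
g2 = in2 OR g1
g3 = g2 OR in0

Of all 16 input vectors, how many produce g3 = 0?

g3 = g2 OR in0 must be 0, so both g2 = 0 and in0 = 0.
g2 = in2 OR g1 must be 0, so both in2 = 0 and g1 = 0.
g1 = in3 OR in1 must be 0, so both in3 = 0 and in1 = 0.
Satisfying assignments:
  in0=0, in1=0, in2=0, in3=0

1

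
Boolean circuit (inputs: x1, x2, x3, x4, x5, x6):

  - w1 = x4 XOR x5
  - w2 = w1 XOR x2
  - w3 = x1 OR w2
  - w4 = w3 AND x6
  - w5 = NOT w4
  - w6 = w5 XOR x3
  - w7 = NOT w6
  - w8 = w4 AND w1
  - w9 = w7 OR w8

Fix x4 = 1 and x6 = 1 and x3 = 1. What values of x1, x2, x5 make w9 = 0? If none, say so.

x1=0, x2=1, x5=1

w9 = w7 OR w8 must be 0, so both w7 = 0 and w8 = 0.
Check with x4 = 1 and x6 = 1 and x3 = 1 and x1=0, x2=1, x5=1:
w1 = x4 XOR x5 = 1 XOR 1 = 0
w2 = w1 XOR x2 = 0 XOR 1 = 1
w3 = x1 OR w2 = 0 OR 1 = 1
w4 = w3 AND x6 = 1 AND 1 = 1
w5 = NOT w4 = NOT 1 = 0
w6 = w5 XOR x3 = 0 XOR 1 = 1
w7 = NOT w6 = NOT 1 = 0
w8 = w4 AND w1 = 1 AND 0 = 0
w9 = w7 OR w8 = 0 OR 0 = 0
So w9 = 0.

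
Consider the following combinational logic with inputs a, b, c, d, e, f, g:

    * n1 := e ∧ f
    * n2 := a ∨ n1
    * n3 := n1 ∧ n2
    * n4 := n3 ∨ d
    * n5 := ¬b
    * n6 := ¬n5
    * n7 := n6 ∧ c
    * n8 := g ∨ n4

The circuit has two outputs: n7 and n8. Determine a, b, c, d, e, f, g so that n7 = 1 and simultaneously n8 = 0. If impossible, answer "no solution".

a=0, b=1, c=1, d=0, e=0, f=1, g=0

Check with a=0, b=1, c=1, d=0, e=0, f=1, g=0:
n1 = e ∧ f = 0 ∧ 1 = 0
n2 = a ∨ n1 = 0 ∨ 0 = 0
n3 = n1 ∧ n2 = 0 ∧ 0 = 0
n4 = n3 ∨ d = 0 ∨ 0 = 0
n5 = ¬b = ¬1 = 0
n6 = ¬n5 = ¬0 = 1
n7 = n6 ∧ c = 1 ∧ 1 = 1
n8 = g ∨ n4 = 0 ∨ 0 = 0
So n7 = 1 and n8 = 0.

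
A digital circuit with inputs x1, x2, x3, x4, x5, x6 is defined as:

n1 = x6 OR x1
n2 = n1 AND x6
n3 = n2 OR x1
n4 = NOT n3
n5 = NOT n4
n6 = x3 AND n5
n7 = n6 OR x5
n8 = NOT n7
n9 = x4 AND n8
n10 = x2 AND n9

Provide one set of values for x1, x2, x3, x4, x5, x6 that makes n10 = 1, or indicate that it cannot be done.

x1=0 x2=1 x3=0 x4=1 x5=0 x6=1

Check with x1=0 x2=1 x3=0 x4=1 x5=0 x6=1:
n1 = x6 OR x1 = 1 OR 0 = 1
n2 = n1 AND x6 = 1 AND 1 = 1
n3 = n2 OR x1 = 1 OR 0 = 1
n4 = NOT n3 = NOT 1 = 0
n5 = NOT n4 = NOT 0 = 1
n6 = x3 AND n5 = 0 AND 1 = 0
n7 = n6 OR x5 = 0 OR 0 = 0
n8 = NOT n7 = NOT 0 = 1
n9 = x4 AND n8 = 1 AND 1 = 1
n10 = x2 AND n9 = 1 AND 1 = 1
So n10 = 1 as required.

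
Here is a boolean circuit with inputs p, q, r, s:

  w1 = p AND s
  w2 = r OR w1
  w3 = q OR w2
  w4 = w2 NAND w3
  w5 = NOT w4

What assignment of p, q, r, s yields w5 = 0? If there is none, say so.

p=1 q=0 r=0 s=0

w5 = NOT w4 must be 0, so w4 = 1.
Check with p=1 q=0 r=0 s=0:
w1 = p AND s = 1 AND 0 = 0
w2 = r OR w1 = 0 OR 0 = 0
w3 = q OR w2 = 0 OR 0 = 0
w4 = w2 NAND w3 = 0 NAND 0 = 1
w5 = NOT w4 = NOT 1 = 0
So w5 = 0 as required.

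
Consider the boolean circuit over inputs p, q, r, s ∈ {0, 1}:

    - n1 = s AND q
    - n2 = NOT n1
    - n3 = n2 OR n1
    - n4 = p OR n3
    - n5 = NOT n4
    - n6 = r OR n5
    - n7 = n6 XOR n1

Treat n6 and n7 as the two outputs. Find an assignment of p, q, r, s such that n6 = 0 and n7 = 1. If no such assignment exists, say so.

p=0 q=1 r=0 s=1

Check with p=0 q=1 r=0 s=1:
n1 = s AND q = 1 AND 1 = 1
n2 = NOT n1 = NOT 1 = 0
n3 = n2 OR n1 = 0 OR 1 = 1
n4 = p OR n3 = 0 OR 1 = 1
n5 = NOT n4 = NOT 1 = 0
n6 = r OR n5 = 0 OR 0 = 0
n7 = n6 XOR n1 = 0 XOR 1 = 1
So n6 = 0 and n7 = 1.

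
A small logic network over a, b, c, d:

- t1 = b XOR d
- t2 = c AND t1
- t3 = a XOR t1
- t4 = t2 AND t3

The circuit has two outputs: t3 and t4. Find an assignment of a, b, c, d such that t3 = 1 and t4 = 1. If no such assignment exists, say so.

a=0, b=1, c=1, d=0

Check with a=0, b=1, c=1, d=0:
t1 = b XOR d = 1 XOR 0 = 1
t2 = c AND t1 = 1 AND 1 = 1
t3 = a XOR t1 = 0 XOR 1 = 1
t4 = t2 AND t3 = 1 AND 1 = 1
So t3 = 1 and t4 = 1.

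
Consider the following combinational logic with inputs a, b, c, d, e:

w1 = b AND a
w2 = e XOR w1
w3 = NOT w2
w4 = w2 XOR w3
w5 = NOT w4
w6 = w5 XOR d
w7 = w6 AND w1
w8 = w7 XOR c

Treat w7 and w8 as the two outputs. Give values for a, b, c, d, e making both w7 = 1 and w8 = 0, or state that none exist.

Check with a=1, b=1, c=1, d=1, e=0:
w1 = b AND a = 1 AND 1 = 1
w2 = e XOR w1 = 0 XOR 1 = 1
w3 = NOT w2 = NOT 1 = 0
w4 = w2 XOR w3 = 1 XOR 0 = 1
w5 = NOT w4 = NOT 1 = 0
w6 = w5 XOR d = 0 XOR 1 = 1
w7 = w6 AND w1 = 1 AND 1 = 1
w8 = w7 XOR c = 1 XOR 1 = 0
So w7 = 1 and w8 = 0.

a=1, b=1, c=1, d=1, e=0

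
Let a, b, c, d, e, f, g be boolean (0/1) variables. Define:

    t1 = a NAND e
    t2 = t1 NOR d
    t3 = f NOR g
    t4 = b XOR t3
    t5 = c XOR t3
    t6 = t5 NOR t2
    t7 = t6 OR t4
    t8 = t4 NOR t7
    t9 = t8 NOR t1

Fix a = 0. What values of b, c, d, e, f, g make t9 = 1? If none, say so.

no solution exists

With a = 0 fixed, none of the 64 settings of b, c, d, e, f, g give t9 = 1.
For example, with b=1, c=1, d=1, e=0, f=0, g=1:
t1 = a NAND e = 0 NAND 0 = 1
t2 = t1 NOR d = 1 NOR 1 = 0
t3 = f NOR g = 0 NOR 1 = 0
t4 = b XOR t3 = 1 XOR 0 = 1
t5 = c XOR t3 = 1 XOR 0 = 1
t6 = t5 NOR t2 = 1 NOR 0 = 0
t7 = t6 OR t4 = 0 OR 1 = 1
t8 = t4 NOR t7 = 1 NOR 1 = 0
t9 = t8 NOR t1 = 0 NOR 1 = 0
giving t9 = 0 ≠ 1.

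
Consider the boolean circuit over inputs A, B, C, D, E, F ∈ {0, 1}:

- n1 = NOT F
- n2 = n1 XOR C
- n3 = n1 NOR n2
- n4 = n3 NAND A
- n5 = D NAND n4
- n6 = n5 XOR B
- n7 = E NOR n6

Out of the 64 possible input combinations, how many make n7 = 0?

48

n7 = E NOR n6 must be 0, so at least one of E, n6 is 1.
Enumerating the 64 input combinations, 48 give n7 = 0 and 16 give n7 = 1.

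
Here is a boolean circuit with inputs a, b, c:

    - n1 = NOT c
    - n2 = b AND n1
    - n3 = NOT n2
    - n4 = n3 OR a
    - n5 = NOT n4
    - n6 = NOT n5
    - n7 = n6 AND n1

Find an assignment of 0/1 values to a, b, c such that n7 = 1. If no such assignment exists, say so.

n7 = n6 AND n1 must be 1, so both n6 = 1 and n1 = 1.
n6 = NOT n5 must be 1, so n5 = 0.
Check with a=1, b=0, c=0:
n1 = NOT c = NOT 0 = 1
n2 = b AND n1 = 0 AND 1 = 0
n3 = NOT n2 = NOT 0 = 1
n4 = n3 OR a = 1 OR 1 = 1
n5 = NOT n4 = NOT 1 = 0
n6 = NOT n5 = NOT 0 = 1
n7 = n6 AND n1 = 1 AND 1 = 1
So n7 = 1 as required.

a=1, b=0, c=0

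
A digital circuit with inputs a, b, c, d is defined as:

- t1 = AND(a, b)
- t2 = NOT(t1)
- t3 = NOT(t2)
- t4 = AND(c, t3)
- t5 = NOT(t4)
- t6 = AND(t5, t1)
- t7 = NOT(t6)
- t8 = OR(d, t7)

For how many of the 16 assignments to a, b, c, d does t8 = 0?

1

t8 = OR(d, t7) must be 0, so both d = 0 and t7 = 0.
Satisfying assignments:
  a=1, b=1, c=0, d=0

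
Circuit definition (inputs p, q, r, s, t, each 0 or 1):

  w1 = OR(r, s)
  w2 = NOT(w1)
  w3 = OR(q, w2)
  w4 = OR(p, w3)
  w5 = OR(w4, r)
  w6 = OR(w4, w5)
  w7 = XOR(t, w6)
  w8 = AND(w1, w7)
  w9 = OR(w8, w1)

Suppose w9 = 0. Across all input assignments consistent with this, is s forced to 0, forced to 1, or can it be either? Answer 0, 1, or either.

w9 = OR(w8, w1) must be 0, so both w8 = 0 and w1 = 0.
w8 = AND(w1, w7) must be 0, so at least one of w1, w7 is 0.
w1 = OR(r, s) must be 0, so both r = 0 and s = 0.
Every assignment with w9 = 0 has s = 0; there are 8 such assignment(s).

0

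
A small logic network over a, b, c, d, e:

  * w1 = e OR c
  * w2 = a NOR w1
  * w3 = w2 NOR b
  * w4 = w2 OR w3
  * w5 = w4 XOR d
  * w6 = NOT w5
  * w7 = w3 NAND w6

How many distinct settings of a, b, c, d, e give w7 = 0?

7

w7 = w3 NAND w6 must be 0, so both w3 = 1 and w6 = 1.
Enumerating the 32 input combinations, 7 give w7 = 0 and 25 give w7 = 1.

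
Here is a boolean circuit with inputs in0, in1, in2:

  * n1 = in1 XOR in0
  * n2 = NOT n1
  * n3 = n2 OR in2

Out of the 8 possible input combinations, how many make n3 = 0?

n3 = n2 OR in2 must be 0, so both n2 = 0 and in2 = 0.
Enumerating the 8 input combinations, 2 give n3 = 0 and 6 give n3 = 1.

2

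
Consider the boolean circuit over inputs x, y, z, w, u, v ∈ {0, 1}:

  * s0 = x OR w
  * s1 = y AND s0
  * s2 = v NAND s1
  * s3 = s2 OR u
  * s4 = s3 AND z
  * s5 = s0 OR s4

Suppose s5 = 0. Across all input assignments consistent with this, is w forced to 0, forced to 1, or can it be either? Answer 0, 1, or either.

0

s5 = s0 OR s4 must be 0, so both s0 = 0 and s4 = 0.
s0 = x OR w must be 0, so both x = 0 and w = 0.
Every assignment with s5 = 0 has w = 0; there are 8 such assignment(s).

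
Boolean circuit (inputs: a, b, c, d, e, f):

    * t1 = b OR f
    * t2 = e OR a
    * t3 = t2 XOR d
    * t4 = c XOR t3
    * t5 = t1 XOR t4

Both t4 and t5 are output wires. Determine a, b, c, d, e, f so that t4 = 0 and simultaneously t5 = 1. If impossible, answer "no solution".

a=1, b=1, c=0, d=1, e=1, f=1

Check with a=1, b=1, c=0, d=1, e=1, f=1:
t1 = b OR f = 1 OR 1 = 1
t2 = e OR a = 1 OR 1 = 1
t3 = t2 XOR d = 1 XOR 1 = 0
t4 = c XOR t3 = 0 XOR 0 = 0
t5 = t1 XOR t4 = 1 XOR 0 = 1
So t4 = 0 and t5 = 1.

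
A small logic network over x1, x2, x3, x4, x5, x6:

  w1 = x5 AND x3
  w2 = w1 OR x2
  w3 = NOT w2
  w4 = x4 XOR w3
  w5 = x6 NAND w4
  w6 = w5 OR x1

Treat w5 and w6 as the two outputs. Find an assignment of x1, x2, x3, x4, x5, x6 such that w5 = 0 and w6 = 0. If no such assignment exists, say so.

x1=0 x2=1 x3=1 x4=1 x5=1 x6=1

Check with x1=0 x2=1 x3=1 x4=1 x5=1 x6=1:
w1 = x5 AND x3 = 1 AND 1 = 1
w2 = w1 OR x2 = 1 OR 1 = 1
w3 = NOT w2 = NOT 1 = 0
w4 = x4 XOR w3 = 1 XOR 0 = 1
w5 = x6 NAND w4 = 1 NAND 1 = 0
w6 = w5 OR x1 = 0 OR 0 = 0
So w5 = 0 and w6 = 0.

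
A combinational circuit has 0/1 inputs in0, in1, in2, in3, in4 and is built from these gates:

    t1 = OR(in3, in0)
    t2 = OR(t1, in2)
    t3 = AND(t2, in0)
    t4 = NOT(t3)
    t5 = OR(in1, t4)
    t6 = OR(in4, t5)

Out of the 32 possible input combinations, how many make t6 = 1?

t6 = OR(in4, t5) must be 1, so at least one of in4, t5 is 1.
Enumerating the 32 input combinations, 28 give t6 = 1 and 4 give t6 = 0.

28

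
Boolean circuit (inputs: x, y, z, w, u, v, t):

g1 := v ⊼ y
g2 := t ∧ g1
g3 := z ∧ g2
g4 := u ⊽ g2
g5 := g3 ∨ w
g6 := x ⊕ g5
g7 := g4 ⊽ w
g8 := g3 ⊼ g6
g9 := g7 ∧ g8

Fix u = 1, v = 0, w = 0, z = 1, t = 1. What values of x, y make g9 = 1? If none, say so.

x=1, y=0

Check with u = 1, v = 0, w = 0, z = 1, t = 1 and x=1, y=0:
g1 = v ⊼ y = 0 ⊼ 0 = 1
g2 = t ∧ g1 = 1 ∧ 1 = 1
g3 = z ∧ g2 = 1 ∧ 1 = 1
g4 = u ⊽ g2 = 1 ⊽ 1 = 0
g5 = g3 ∨ w = 1 ∨ 0 = 1
g6 = x ⊕ g5 = 1 ⊕ 1 = 0
g7 = g4 ⊽ w = 0 ⊽ 0 = 1
g8 = g3 ⊼ g6 = 1 ⊼ 0 = 1
g9 = g7 ∧ g8 = 1 ∧ 1 = 1
So g9 = 1.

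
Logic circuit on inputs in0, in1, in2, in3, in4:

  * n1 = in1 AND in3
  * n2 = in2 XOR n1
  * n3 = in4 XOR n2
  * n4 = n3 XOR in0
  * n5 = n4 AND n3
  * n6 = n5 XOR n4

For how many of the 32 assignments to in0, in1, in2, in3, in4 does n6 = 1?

8

n6 = n5 XOR n4 must be 1, so n5 and n4 differ.
Enumerating the 32 input combinations, 8 give n6 = 1 and 24 give n6 = 0.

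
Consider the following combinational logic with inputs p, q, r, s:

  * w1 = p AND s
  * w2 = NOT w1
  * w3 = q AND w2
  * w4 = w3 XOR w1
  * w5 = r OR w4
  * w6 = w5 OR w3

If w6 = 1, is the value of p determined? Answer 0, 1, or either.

Both values of p occur among assignments with w6 = 1:
  p=0: p=0, q=0, r=1, s=0
  p=1: p=1, q=0, r=0, s=1

either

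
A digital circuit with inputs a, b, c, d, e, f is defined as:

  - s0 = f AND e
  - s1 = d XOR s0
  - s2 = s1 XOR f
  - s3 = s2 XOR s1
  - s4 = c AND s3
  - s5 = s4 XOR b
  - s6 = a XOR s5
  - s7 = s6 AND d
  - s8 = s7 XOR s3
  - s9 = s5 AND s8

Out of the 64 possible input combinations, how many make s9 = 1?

16

s9 = s5 AND s8 must be 1, so both s5 = 1 and s8 = 1.
s5 = s4 XOR b must be 1, so s4 and b differ.
s8 = s7 XOR s3 must be 1, so s7 and s3 differ.
Enumerating the 64 input combinations, 16 give s9 = 1 and 48 give s9 = 0.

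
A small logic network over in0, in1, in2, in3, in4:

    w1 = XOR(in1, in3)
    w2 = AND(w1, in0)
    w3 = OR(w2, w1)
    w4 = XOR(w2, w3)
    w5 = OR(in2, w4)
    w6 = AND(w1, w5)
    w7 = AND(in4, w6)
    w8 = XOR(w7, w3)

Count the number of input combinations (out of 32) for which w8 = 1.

w8 = XOR(w7, w3) must be 1, so w7 and w3 differ.
Enumerating the 32 input combinations, 10 give w8 = 1 and 22 give w8 = 0.

10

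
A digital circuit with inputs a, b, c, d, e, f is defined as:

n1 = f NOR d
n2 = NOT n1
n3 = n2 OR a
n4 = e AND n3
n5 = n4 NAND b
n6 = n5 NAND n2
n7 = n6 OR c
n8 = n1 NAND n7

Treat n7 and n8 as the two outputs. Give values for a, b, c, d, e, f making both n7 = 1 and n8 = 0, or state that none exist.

a=1, b=1, c=0, d=0, e=0, f=0

Check with a=1, b=1, c=0, d=0, e=0, f=0:
n1 = f NOR d = 0 NOR 0 = 1
n2 = NOT n1 = NOT 1 = 0
n3 = n2 OR a = 0 OR 1 = 1
n4 = e AND n3 = 0 AND 1 = 0
n5 = n4 NAND b = 0 NAND 1 = 1
n6 = n5 NAND n2 = 1 NAND 0 = 1
n7 = n6 OR c = 1 OR 0 = 1
n8 = n1 NAND n7 = 1 NAND 1 = 0
So n7 = 1 and n8 = 0.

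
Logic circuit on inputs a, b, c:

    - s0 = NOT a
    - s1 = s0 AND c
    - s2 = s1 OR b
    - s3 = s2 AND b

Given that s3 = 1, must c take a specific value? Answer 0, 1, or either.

either

Both values of c occur among assignments with s3 = 1:
  c=0: a=0, b=1, c=0
  c=1: a=0, b=1, c=1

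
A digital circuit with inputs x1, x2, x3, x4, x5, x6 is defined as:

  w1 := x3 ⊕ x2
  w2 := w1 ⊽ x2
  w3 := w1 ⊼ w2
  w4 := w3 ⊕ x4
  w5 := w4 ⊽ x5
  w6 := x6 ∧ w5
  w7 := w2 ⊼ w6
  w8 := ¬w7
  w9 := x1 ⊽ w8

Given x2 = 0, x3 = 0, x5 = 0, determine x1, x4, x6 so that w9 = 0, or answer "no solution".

x1=1, x4=1, x6=0

w9 = x1 ⊽ w8 must be 0, so at least one of x1, w8 is 1.
Check with x2 = 0, x3 = 0, x5 = 0 and x1=1, x4=1, x6=0:
w1 = x3 ⊕ x2 = 0 ⊕ 0 = 0
w2 = w1 ⊽ x2 = 0 ⊽ 0 = 1
w3 = w1 ⊼ w2 = 0 ⊼ 1 = 1
w4 = w3 ⊕ x4 = 1 ⊕ 1 = 0
w5 = w4 ⊽ x5 = 0 ⊽ 0 = 1
w6 = x6 ∧ w5 = 0 ∧ 1 = 0
w7 = w2 ⊼ w6 = 1 ⊼ 0 = 1
w8 = ¬w7 = ¬1 = 0
w9 = x1 ⊽ w8 = 1 ⊽ 0 = 0
So w9 = 0.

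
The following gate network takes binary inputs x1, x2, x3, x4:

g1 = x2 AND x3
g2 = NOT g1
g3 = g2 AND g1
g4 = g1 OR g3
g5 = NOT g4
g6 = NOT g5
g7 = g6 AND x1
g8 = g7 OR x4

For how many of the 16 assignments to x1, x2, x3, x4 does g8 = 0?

g8 = g7 OR x4 must be 0, so both g7 = 0 and x4 = 0.
Enumerating the 16 input combinations, 7 give g8 = 0 and 9 give g8 = 1.

7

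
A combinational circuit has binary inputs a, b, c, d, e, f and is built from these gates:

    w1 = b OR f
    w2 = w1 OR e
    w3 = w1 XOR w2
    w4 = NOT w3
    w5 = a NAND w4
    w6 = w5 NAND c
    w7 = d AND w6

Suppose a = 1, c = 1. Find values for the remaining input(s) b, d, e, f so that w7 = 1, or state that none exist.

Check with a = 1, c = 1 and b=0, d=1, e=0, f=0:
w1 = b OR f = 0 OR 0 = 0
w2 = w1 OR e = 0 OR 0 = 0
w3 = w1 XOR w2 = 0 XOR 0 = 0
w4 = NOT w3 = NOT 0 = 1
w5 = a NAND w4 = 1 NAND 1 = 0
w6 = w5 NAND c = 0 NAND 1 = 1
w7 = d AND w6 = 1 AND 1 = 1
So w7 = 1.

b=0, d=1, e=0, f=0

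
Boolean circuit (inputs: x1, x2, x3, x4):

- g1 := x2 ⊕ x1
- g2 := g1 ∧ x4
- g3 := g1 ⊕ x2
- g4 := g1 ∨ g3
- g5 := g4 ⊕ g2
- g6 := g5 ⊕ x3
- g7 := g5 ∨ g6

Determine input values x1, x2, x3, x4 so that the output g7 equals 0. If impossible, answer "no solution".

Check with x1=0 x2=0 x3=0 x4=1:
g1 = x2 ⊕ x1 = 0 ⊕ 0 = 0
g2 = g1 ∧ x4 = 0 ∧ 1 = 0
g3 = g1 ⊕ x2 = 0 ⊕ 0 = 0
g4 = g1 ∨ g3 = 0 ∨ 0 = 0
g5 = g4 ⊕ g2 = 0 ⊕ 0 = 0
g6 = g5 ⊕ x3 = 0 ⊕ 0 = 0
g7 = g5 ∨ g6 = 0 ∨ 0 = 0
So g7 = 0 as required.

x1=0 x2=0 x3=0 x4=1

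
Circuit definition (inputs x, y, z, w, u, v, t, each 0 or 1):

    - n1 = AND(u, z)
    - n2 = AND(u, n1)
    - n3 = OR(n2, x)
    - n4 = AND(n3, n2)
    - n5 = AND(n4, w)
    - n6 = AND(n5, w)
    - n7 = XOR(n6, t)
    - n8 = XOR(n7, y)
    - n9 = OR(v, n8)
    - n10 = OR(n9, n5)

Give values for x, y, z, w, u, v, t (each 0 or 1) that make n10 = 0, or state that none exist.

n10 = OR(n9, n5) must be 0, so both n9 = 0 and n5 = 0.
n9 = OR(v, n8) must be 0, so both v = 0 and n8 = 0.
n5 = AND(n4, w) must be 0, so at least one of n4, w is 0.
Check with x=1 y=0 z=0 w=1 u=0 v=0 t=0:
n1 = AND(u, z) = AND(0, 0) = 0
n2 = AND(u, n1) = AND(0, 0) = 0
n3 = OR(n2, x) = OR(0, 1) = 1
n4 = AND(n3, n2) = AND(1, 0) = 0
n5 = AND(n4, w) = AND(0, 1) = 0
n6 = AND(n5, w) = AND(0, 1) = 0
n7 = XOR(n6, t) = XOR(0, 0) = 0
n8 = XOR(n7, y) = XOR(0, 0) = 0
n9 = OR(v, n8) = OR(0, 0) = 0
n10 = OR(n9, n5) = OR(0, 0) = 0
So n10 = 0 as required.

x=1 y=0 z=0 w=1 u=0 v=0 t=0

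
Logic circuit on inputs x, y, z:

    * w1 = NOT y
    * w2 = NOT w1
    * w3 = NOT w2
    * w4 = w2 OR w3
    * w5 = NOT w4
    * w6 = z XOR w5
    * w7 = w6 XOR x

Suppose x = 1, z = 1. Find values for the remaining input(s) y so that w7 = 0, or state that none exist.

w7 = w6 XOR x must be 0, so w6 and x are equal.
Check with x = 1, z = 1 and y=1:
w1 = NOT y = NOT 1 = 0
w2 = NOT w1 = NOT 0 = 1
w3 = NOT w2 = NOT 1 = 0
w4 = w2 OR w3 = 1 OR 0 = 1
w5 = NOT w4 = NOT 1 = 0
w6 = z XOR w5 = 1 XOR 0 = 1
w7 = w6 XOR x = 1 XOR 1 = 0
So w7 = 0.

y=1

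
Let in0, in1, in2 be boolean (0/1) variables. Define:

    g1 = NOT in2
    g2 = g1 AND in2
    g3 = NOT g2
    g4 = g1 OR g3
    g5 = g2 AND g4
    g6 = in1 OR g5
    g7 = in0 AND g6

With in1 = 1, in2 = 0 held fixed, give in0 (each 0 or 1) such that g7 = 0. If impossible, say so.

in0=0

g7 = in0 AND g6 must be 0, so at least one of in0, g6 is 0.
Check with in1 = 1, in2 = 0 and in0=0:
g1 = NOT in2 = NOT 0 = 1
g2 = g1 AND in2 = 1 AND 0 = 0
g3 = NOT g2 = NOT 0 = 1
g4 = g1 OR g3 = 1 OR 1 = 1
g5 = g2 AND g4 = 0 AND 1 = 0
g6 = in1 OR g5 = 1 OR 0 = 1
g7 = in0 AND g6 = 0 AND 1 = 0
So g7 = 0.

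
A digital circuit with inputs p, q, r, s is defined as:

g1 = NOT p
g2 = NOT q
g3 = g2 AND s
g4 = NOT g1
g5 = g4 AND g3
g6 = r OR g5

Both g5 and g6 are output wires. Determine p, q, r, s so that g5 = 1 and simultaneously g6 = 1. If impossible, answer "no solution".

Check with p=1, q=0, r=1, s=1:
g1 = NOT p = NOT 1 = 0
g2 = NOT q = NOT 0 = 1
g3 = g2 AND s = 1 AND 1 = 1
g4 = NOT g1 = NOT 0 = 1
g5 = g4 AND g3 = 1 AND 1 = 1
g6 = r OR g5 = 1 OR 1 = 1
So g5 = 1 and g6 = 1.

p=1, q=0, r=1, s=1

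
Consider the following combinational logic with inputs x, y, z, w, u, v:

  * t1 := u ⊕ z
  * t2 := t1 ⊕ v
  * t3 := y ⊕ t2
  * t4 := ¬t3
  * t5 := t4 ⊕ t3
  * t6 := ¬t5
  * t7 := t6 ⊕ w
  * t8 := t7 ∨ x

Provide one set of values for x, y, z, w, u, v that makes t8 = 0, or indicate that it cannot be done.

Check with x=0, y=1, z=1, w=0, u=1, v=1:
t1 = u ⊕ z = 1 ⊕ 1 = 0
t2 = t1 ⊕ v = 0 ⊕ 1 = 1
t3 = y ⊕ t2 = 1 ⊕ 1 = 0
t4 = ¬t3 = ¬0 = 1
t5 = t4 ⊕ t3 = 1 ⊕ 0 = 1
t6 = ¬t5 = ¬1 = 0
t7 = t6 ⊕ w = 0 ⊕ 0 = 0
t8 = t7 ∨ x = 0 ∨ 0 = 0
So t8 = 0 as required.

x=0, y=1, z=1, w=0, u=1, v=1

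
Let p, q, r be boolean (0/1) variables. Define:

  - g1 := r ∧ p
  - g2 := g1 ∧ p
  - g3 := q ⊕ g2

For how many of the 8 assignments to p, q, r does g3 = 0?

4

g3 = q ⊕ g2 must be 0, so q and g2 are equal.
Satisfying assignments:
  p=0, q=0, r=0
  p=0, q=0, r=1
  p=1, q=0, r=0
  p=1, q=1, r=1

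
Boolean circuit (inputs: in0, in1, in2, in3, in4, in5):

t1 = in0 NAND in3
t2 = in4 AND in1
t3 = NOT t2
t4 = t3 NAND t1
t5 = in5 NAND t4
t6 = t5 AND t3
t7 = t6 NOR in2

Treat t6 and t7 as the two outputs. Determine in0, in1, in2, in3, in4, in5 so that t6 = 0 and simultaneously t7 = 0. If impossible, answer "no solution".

Check with in0=1, in1=1, in2=1, in3=0, in4=1, in5=0:
t1 = in0 NAND in3 = 1 NAND 0 = 1
t2 = in4 AND in1 = 1 AND 1 = 1
t3 = NOT t2 = NOT 1 = 0
t4 = t3 NAND t1 = 0 NAND 1 = 1
t5 = in5 NAND t4 = 0 NAND 1 = 1
t6 = t5 AND t3 = 1 AND 0 = 0
t7 = t6 NOR in2 = 0 NOR 1 = 0
So t6 = 0 and t7 = 0.

in0=1, in1=1, in2=1, in3=0, in4=1, in5=0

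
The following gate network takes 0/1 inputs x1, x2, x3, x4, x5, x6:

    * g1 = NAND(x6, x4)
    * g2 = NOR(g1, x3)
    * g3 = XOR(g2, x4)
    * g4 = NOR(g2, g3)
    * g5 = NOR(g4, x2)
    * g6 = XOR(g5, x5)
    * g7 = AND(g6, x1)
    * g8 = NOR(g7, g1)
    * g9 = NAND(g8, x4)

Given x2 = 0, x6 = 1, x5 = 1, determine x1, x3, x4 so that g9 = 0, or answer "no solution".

g9 = NAND(g8, x4) must be 0, so both g8 = 1 and x4 = 1.
g8 = NOR(g7, g1) must be 1, so both g7 = 0 and g1 = 0.
Check with x2 = 0, x6 = 1, x5 = 1 and x1=1, x3=1, x4=1:
g1 = NAND(x6, x4) = NAND(1, 1) = 0
g2 = NOR(g1, x3) = NOR(0, 1) = 0
g3 = XOR(g2, x4) = XOR(0, 1) = 1
g4 = NOR(g2, g3) = NOR(0, 1) = 0
g5 = NOR(g4, x2) = NOR(0, 0) = 1
g6 = XOR(g5, x5) = XOR(1, 1) = 0
g7 = AND(g6, x1) = AND(0, 1) = 0
g8 = NOR(g7, g1) = NOR(0, 0) = 1
g9 = NAND(g8, x4) = NAND(1, 1) = 0
So g9 = 0.

x1=1, x3=1, x4=1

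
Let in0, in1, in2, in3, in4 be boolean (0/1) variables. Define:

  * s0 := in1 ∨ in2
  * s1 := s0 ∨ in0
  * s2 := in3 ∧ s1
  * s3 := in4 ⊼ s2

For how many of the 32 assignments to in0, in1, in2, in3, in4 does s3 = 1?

s3 = in4 ⊼ s2 must be 1, so at least one of in4, s2 is 0.
Enumerating the 32 input combinations, 25 give s3 = 1 and 7 give s3 = 0.

25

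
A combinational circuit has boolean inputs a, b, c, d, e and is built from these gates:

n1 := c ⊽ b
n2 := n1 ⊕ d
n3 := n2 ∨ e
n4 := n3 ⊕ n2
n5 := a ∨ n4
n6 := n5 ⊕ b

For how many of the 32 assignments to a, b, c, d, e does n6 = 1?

n6 = n5 ⊕ b must be 1, so n5 and b differ.
Enumerating the 32 input combinations, 16 give n6 = 1 and 16 give n6 = 0.

16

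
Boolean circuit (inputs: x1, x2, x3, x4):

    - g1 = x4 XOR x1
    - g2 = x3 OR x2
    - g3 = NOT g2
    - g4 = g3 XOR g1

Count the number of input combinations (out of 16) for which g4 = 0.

g4 = g3 XOR g1 must be 0, so g3 and g1 are equal.
Enumerating the 16 input combinations, 8 give g4 = 0 and 8 give g4 = 1.

8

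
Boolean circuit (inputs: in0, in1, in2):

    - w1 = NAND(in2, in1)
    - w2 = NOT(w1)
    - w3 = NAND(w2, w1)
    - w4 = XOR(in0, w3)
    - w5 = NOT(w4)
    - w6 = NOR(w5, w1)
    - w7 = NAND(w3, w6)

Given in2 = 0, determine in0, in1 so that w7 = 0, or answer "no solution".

no solution exists

With in2 = 0 fixed, none of the 4 settings of in0, in1 give w7 = 0.
For example, with in0=0, in1=0:
w1 = NAND(in2, in1) = NAND(0, 0) = 1
w2 = NOT(w1) = NOT 1 = 0
w3 = NAND(w2, w1) = NAND(0, 1) = 1
w4 = XOR(in0, w3) = XOR(0, 1) = 1
w5 = NOT(w4) = NOT 1 = 0
w6 = NOR(w5, w1) = NOR(0, 1) = 0
w7 = NAND(w3, w6) = NAND(1, 0) = 1
giving w7 = 1 ≠ 0.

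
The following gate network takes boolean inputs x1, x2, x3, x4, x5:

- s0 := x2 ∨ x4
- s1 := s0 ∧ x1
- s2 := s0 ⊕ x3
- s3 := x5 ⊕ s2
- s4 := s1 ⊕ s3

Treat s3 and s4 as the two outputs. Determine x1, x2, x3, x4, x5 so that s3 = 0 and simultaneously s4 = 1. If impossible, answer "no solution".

x1=1, x2=0, x3=0, x4=1, x5=1

Check with x1=1, x2=0, x3=0, x4=1, x5=1:
s0 = x2 ∨ x4 = 0 ∨ 1 = 1
s1 = s0 ∧ x1 = 1 ∧ 1 = 1
s2 = s0 ⊕ x3 = 1 ⊕ 0 = 1
s3 = x5 ⊕ s2 = 1 ⊕ 1 = 0
s4 = s1 ⊕ s3 = 1 ⊕ 0 = 1
So s3 = 0 and s4 = 1.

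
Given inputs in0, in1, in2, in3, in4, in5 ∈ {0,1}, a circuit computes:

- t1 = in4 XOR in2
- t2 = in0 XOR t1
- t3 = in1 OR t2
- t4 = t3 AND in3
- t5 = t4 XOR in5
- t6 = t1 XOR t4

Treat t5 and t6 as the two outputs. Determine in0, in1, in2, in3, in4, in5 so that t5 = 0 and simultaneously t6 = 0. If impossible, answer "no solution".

Check with in0=0 in1=0 in2=1 in3=0 in4=1 in5=0:
t1 = in4 XOR in2 = 1 XOR 1 = 0
t2 = in0 XOR t1 = 0 XOR 0 = 0
t3 = in1 OR t2 = 0 OR 0 = 0
t4 = t3 AND in3 = 0 AND 0 = 0
t5 = t4 XOR in5 = 0 XOR 0 = 0
t6 = t1 XOR t4 = 0 XOR 0 = 0
So t5 = 0 and t6 = 0.

in0=0 in1=0 in2=1 in3=0 in4=1 in5=0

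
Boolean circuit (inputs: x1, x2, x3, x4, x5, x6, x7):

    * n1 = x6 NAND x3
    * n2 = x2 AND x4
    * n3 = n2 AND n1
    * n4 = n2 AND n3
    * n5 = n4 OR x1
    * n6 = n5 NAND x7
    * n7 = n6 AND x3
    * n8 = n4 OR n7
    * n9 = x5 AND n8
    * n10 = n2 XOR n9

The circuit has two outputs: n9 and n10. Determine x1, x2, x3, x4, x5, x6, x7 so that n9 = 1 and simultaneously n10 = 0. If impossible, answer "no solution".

Check with x1=1, x2=1, x3=1, x4=1, x5=1, x6=0, x7=1:
n1 = x6 NAND x3 = 0 NAND 1 = 1
n2 = x2 AND x4 = 1 AND 1 = 1
n3 = n2 AND n1 = 1 AND 1 = 1
n4 = n2 AND n3 = 1 AND 1 = 1
n5 = n4 OR x1 = 1 OR 1 = 1
n6 = n5 NAND x7 = 1 NAND 1 = 0
n7 = n6 AND x3 = 0 AND 1 = 0
n8 = n4 OR n7 = 1 OR 0 = 1
n9 = x5 AND n8 = 1 AND 1 = 1
n10 = n2 XOR n9 = 1 XOR 1 = 0
So n9 = 1 and n10 = 0.

x1=1, x2=1, x3=1, x4=1, x5=1, x6=0, x7=1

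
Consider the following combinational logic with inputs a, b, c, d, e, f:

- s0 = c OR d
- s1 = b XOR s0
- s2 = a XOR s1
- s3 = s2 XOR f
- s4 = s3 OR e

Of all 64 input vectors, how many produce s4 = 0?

s4 = s3 OR e must be 0, so both s3 = 0 and e = 0.
s3 = s2 XOR f must be 0, so s2 and f are equal.
Enumerating the 64 input combinations, 16 give s4 = 0 and 48 give s4 = 1.

16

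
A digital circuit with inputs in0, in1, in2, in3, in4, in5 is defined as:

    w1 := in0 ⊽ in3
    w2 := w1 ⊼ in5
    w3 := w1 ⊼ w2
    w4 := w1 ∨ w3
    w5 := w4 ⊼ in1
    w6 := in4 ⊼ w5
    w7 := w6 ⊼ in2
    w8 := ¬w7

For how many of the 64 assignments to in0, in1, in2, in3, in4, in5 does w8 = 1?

w8 = ¬w7 must be 1, so w7 = 0.
w7 = w6 ⊼ in2 must be 0, so both w6 = 1 and in2 = 1.
Enumerating the 64 input combinations, 24 give w8 = 1 and 40 give w8 = 0.

24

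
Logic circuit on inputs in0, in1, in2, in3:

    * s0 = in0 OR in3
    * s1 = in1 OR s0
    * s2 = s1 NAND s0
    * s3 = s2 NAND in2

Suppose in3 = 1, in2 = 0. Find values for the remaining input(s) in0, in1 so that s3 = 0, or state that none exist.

With in3 = 1, in2 = 0 fixed, none of the 4 settings of in0, in1 give s3 = 0.
For example, with in0=0, in1=0:
s0 = in0 OR in3 = 0 OR 1 = 1
s1 = in1 OR s0 = 0 OR 1 = 1
s2 = s1 NAND s0 = 1 NAND 1 = 0
s3 = s2 NAND in2 = 0 NAND 0 = 1
giving s3 = 1 ≠ 0.

no solution exists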